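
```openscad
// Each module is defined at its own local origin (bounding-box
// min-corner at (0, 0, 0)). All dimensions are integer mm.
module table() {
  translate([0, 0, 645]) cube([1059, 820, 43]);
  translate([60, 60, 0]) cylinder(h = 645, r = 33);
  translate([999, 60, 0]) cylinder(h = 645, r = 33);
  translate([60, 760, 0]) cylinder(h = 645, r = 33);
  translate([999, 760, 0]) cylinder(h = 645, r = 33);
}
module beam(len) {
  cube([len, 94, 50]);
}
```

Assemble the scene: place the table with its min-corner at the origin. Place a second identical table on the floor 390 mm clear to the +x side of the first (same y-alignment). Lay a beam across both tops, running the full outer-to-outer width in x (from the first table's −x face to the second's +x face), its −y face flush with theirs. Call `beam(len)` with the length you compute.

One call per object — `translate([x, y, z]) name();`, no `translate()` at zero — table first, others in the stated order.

table();
translate([1449, 0, 0]) table();
translate([0, 0, 688]) beam(2508);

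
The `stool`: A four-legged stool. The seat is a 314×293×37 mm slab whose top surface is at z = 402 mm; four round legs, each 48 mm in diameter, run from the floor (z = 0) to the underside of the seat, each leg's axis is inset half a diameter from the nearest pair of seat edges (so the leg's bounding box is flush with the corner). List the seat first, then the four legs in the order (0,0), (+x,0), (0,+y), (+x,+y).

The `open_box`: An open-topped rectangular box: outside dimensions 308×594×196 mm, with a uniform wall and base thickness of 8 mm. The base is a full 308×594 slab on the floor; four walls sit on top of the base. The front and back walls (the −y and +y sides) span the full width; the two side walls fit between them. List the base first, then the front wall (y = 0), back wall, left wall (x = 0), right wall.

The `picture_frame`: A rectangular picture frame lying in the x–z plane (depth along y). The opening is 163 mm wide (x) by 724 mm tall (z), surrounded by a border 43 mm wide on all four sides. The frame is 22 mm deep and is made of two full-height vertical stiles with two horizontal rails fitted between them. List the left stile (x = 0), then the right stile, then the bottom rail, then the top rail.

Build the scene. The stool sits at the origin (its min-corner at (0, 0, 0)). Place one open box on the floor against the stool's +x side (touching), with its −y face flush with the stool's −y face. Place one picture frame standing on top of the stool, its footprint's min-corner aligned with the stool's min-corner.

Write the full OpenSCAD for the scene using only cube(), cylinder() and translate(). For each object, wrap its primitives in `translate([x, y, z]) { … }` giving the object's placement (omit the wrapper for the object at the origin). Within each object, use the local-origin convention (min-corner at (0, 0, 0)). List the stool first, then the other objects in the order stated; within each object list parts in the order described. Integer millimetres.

translate([0, 0, 365]) cube([314, 293, 37]);
translate([24, 24, 0]) cylinder(h = 365, r = 24);
translate([290, 24, 0]) cylinder(h = 365, r = 24);
translate([24, 269, 0]) cylinder(h = 365, r = 24);
translate([290, 269, 0]) cylinder(h = 365, r = 24);
translate([314, 0, 0]) {
  cube([308, 594, 8]);
  translate([0, 0, 8]) cube([308, 8, 188]);
  translate([0, 586, 8]) cube([308, 8, 188]);
  translate([0, 8, 8]) cube([8, 578, 188]);
  translate([300, 8, 8]) cube([8, 578, 188]);
}
translate([0, 0, 402]) {
  cube([43, 22, 810]);
  translate([206, 0, 0]) cube([43, 22, 810]);
  translate([43, 0, 0]) cube([163, 22, 43]);
  translate([43, 0, 767]) cube([163, 22, 43]);
}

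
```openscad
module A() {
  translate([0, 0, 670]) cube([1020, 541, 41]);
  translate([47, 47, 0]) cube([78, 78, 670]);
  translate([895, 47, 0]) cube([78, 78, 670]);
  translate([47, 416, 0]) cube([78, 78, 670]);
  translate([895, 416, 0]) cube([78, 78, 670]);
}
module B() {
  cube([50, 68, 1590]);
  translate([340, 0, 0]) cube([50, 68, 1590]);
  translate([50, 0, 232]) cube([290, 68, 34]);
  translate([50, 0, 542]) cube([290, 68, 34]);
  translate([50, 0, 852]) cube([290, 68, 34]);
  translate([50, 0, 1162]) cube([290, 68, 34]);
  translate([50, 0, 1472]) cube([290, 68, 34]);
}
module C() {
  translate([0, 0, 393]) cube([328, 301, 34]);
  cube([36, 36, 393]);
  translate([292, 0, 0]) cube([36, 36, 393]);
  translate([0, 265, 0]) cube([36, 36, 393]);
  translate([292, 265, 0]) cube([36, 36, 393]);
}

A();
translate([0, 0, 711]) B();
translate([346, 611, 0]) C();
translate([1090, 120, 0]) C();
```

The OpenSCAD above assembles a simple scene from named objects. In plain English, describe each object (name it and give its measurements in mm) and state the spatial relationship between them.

A is a table with a 1020×541 mm rectangular top, 41 mm thick, top surface at z = 711 mm, supported by four 78×78 mm square legs, each inset 47 mm from the nearest pair of top edges, running from the floor.

B is a straight ladder. Two 50×68 mm vertical rails, 1590 mm tall, stand 390 mm apart (outside-to-outside) with their front faces coplanar on the −y side. 5 rungs, each 68 mm deep and 34 mm tall, span between the inner faces of the rails, front faces flush with the rails. The lowest rung's underside is at z = 232 mm and rungs are spaced 310 mm apart (underside to underside).

C is a simple wooden stool: a rectangular seat 328 mm (x) by 301 mm (y), 34 mm thick, top face at z = 427 mm, on four square legs, each 36×36 mm in cross-section. The legs rest on z = 0, each flush with a corner of the seat.

The ladder is on top of the table. Two stools sit around the table at the +y, +x sides.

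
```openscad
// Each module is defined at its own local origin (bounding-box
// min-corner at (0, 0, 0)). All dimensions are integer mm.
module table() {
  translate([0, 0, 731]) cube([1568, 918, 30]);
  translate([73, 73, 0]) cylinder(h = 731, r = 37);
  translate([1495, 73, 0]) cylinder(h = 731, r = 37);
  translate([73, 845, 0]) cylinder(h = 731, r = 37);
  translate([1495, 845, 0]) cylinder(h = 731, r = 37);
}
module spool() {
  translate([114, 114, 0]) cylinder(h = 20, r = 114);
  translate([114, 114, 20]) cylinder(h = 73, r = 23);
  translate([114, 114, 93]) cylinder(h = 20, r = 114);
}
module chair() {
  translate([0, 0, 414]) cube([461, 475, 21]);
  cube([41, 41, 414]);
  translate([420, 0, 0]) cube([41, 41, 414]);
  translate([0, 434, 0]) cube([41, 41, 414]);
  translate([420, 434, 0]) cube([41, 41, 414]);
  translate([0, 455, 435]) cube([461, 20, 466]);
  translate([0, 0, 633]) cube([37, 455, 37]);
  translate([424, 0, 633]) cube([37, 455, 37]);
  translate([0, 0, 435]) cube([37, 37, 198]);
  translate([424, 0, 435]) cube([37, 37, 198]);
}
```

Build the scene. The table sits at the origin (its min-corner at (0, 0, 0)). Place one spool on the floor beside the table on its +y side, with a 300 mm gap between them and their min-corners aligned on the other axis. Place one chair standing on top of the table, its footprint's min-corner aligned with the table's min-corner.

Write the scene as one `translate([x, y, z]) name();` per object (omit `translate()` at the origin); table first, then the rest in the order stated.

table();
translate([0, 1218, 0]) spool();
translate([0, 0, 761]) chair();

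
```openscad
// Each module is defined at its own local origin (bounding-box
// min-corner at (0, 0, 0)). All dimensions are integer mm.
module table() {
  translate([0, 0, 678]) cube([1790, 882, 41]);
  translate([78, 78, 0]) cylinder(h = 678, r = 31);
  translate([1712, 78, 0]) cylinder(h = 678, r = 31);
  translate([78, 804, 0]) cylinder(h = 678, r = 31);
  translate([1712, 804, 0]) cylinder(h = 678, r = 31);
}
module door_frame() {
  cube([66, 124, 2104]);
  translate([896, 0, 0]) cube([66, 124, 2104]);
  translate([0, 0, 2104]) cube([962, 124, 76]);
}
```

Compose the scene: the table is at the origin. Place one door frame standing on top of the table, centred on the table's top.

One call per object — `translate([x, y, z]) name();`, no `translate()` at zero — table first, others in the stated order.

table();
translate([414, 379, 719]) door_frame();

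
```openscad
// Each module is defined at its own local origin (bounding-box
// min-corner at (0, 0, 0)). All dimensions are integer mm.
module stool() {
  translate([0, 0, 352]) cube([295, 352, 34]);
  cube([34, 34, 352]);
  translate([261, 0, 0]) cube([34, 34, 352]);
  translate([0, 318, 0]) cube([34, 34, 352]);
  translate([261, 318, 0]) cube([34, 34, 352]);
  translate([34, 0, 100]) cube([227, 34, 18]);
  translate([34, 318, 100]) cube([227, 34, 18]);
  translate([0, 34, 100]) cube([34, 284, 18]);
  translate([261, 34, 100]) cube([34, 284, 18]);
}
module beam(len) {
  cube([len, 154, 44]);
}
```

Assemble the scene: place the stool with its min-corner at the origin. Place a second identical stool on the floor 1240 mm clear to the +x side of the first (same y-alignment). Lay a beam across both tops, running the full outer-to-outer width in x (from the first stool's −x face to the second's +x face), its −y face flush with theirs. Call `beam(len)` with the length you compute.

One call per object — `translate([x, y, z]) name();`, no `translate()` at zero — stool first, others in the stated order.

stool();
translate([1535, 0, 0]) stool();
translate([0, 0, 386]) beam(1830);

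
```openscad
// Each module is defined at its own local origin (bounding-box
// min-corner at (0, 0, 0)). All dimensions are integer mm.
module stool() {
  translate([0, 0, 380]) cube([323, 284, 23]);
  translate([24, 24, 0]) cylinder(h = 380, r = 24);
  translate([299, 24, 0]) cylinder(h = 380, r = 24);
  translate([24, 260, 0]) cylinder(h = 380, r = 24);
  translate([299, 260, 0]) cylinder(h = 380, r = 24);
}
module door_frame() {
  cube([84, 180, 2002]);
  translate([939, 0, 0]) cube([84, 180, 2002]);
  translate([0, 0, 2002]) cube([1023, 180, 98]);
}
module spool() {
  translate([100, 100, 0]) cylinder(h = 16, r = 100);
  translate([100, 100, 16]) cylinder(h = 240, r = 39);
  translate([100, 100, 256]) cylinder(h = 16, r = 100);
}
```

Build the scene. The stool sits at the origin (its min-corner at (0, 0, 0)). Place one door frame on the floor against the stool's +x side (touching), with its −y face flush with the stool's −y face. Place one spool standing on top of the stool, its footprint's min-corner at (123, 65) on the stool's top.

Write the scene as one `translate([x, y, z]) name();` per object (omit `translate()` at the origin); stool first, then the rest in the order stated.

stool();
translate([323, 0, 0]) door_frame();
translate([123, 65, 403]) spool();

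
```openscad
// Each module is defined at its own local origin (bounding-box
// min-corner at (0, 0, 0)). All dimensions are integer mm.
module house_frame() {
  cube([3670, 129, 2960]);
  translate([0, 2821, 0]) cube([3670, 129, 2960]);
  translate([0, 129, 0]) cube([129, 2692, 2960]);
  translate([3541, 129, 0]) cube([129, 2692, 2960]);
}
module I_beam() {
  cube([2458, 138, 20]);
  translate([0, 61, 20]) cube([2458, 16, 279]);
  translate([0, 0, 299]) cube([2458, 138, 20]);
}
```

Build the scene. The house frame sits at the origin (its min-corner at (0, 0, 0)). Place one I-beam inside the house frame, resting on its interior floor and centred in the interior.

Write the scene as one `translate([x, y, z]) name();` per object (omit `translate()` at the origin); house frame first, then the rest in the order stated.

house_frame();
translate([606, 1406, 0]) I_beam();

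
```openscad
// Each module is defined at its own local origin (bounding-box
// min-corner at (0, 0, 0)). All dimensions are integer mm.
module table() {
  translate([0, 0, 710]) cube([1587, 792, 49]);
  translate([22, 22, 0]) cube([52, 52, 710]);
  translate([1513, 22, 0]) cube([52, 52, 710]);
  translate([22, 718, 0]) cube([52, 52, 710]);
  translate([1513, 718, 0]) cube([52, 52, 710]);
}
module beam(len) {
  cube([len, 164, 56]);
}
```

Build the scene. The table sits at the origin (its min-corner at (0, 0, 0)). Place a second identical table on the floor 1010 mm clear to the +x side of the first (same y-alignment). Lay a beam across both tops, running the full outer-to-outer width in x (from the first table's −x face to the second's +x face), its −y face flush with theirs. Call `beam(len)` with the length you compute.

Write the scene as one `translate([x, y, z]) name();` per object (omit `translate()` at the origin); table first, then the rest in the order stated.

table();
translate([2597, 0, 0]) table();
translate([0, 0, 759]) beam(4184);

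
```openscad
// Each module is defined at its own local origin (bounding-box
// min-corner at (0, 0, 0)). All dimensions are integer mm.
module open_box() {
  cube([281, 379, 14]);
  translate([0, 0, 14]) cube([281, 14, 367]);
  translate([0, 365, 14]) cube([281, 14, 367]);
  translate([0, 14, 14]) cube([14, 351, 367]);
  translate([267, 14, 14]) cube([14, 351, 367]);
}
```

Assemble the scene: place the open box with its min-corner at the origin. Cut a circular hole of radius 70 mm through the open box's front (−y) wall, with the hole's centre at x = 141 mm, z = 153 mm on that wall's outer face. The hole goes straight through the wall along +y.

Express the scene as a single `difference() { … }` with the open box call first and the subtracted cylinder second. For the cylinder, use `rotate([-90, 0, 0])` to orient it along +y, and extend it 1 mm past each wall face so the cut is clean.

difference() {
  open_box();
  translate([141, -1, 153]) rotate([-90, 0, 0]) cylinder(h = 16, r = 70);
}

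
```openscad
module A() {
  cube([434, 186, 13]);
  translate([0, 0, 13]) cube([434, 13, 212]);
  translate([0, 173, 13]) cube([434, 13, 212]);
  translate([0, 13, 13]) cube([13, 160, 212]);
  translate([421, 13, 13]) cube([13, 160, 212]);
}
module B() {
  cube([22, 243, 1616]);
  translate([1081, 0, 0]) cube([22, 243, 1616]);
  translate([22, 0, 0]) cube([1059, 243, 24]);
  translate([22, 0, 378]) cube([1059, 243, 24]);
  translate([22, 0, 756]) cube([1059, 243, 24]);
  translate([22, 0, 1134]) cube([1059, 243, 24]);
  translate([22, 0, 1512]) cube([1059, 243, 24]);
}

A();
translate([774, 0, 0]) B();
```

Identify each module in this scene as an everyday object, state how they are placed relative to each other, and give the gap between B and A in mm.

The bookshelf's nearest face is 340 mm from the open box's +x face.

A is an open box. B is a bookshelf. The bookshelf is on the floor beside the open box on its +x side. The gap between the bookshelf and the open box is 340 mm.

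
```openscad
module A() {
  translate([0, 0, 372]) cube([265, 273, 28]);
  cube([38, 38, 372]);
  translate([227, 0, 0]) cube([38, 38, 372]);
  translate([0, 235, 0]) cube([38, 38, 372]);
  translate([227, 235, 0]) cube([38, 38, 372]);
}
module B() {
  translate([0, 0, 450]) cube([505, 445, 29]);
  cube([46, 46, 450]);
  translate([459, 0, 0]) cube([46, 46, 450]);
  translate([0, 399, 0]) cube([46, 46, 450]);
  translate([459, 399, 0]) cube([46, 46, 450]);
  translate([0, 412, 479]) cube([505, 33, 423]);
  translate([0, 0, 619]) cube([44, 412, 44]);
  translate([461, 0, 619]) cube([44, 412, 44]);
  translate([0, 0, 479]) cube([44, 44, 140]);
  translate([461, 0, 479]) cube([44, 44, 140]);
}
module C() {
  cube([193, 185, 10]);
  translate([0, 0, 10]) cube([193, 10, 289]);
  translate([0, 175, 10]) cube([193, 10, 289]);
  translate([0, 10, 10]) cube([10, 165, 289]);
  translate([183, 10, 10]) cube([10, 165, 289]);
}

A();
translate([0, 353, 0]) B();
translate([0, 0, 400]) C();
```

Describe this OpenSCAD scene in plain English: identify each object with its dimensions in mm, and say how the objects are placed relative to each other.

A is a four-legged stool. The seat is 265×273 mm, 28 mm thick, top at z = 400 mm. It stands on four square legs, each 38×38 mm in cross-section, from z = 0 to the seat underside, each flush with a corner of the seat.

B is a chair: 505×445 mm seat, 29 mm thick, top at z = 479 mm, on four 46 mm square corner legs flush with the seat edges. A 33 mm thick backrest slab spans the full seat width, extending 423 mm above the seat top, its back face flush with the seat's +y edge. Two armrests of 44×44 mm section run along each side from the seat's front edge to the front of the backrest, top faces 184 mm above the seat top and outer faces flush with the seat's x-edges; a 44×44 mm post under the front of each armrest stands on the seat at the front corner.

C is an open storage box with external size 193×185×299 mm and wall thickness 10 mm (the base is also 10 mm thick). The base covers the whole footprint; the four walls stand on the base, with the y-facing walls full-width and the x-facing walls fitting between their inner faces.

The chair is on the floor beside the stool on its +y side. The open box is on top of the stool.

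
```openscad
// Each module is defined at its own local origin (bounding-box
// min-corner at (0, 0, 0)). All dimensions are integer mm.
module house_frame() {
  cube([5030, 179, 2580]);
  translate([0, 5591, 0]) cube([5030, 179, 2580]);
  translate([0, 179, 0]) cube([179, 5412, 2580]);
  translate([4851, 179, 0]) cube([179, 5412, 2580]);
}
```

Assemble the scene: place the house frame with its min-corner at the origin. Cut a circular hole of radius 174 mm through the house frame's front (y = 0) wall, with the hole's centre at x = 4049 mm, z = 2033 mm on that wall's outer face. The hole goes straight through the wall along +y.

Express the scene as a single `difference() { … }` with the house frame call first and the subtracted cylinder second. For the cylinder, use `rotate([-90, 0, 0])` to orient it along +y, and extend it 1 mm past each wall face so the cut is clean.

difference() {
  house_frame();
  translate([4049, -1, 2033]) rotate([-90, 0, 0]) cylinder(h = 181, r = 174);
}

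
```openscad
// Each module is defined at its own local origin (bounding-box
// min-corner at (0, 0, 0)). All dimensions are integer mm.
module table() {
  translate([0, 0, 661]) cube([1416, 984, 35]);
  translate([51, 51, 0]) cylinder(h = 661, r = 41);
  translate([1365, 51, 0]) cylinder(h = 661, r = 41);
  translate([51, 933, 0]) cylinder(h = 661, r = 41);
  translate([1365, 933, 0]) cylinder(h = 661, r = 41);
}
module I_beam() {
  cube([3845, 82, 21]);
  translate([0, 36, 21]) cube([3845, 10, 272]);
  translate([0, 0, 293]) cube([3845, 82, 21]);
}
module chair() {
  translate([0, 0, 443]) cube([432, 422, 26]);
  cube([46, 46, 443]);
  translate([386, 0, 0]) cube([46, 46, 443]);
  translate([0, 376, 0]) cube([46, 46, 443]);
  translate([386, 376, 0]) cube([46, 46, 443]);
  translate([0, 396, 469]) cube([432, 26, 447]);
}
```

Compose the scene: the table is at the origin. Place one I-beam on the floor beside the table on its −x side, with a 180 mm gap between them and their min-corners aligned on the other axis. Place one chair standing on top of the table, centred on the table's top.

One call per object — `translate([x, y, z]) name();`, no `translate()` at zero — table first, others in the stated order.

table();
translate([-4025, 0, 0]) I_beam();
translate([492, 281, 696]) chair();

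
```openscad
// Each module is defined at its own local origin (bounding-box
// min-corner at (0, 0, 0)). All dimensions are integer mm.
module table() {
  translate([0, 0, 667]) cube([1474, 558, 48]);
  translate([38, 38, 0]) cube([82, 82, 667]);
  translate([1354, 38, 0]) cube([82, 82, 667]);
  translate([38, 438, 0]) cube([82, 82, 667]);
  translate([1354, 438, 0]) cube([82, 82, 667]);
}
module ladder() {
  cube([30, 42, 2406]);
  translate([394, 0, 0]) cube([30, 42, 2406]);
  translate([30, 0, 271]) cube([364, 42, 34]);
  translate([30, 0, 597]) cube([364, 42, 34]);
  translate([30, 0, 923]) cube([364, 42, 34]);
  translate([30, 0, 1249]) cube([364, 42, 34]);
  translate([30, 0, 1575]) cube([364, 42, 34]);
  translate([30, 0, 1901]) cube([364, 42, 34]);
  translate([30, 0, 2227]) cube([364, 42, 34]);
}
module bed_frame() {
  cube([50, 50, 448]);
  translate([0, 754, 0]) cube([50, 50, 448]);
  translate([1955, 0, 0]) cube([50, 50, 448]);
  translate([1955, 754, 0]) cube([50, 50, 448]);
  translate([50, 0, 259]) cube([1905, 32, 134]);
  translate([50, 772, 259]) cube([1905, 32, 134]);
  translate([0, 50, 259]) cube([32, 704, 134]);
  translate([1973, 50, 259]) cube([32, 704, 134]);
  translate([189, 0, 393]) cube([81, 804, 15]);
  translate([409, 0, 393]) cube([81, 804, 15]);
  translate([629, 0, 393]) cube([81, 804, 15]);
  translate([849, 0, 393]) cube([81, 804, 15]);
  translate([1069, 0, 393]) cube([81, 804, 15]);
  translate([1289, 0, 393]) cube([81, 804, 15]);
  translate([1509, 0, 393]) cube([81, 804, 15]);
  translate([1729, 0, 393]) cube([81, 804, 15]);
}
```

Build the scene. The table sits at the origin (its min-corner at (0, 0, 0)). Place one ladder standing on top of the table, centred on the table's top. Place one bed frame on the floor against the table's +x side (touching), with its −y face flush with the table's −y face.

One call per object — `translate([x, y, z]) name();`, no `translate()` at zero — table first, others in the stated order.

table();
translate([525, 258, 715]) ladder();
translate([1474, 0, 0]) bed_frame();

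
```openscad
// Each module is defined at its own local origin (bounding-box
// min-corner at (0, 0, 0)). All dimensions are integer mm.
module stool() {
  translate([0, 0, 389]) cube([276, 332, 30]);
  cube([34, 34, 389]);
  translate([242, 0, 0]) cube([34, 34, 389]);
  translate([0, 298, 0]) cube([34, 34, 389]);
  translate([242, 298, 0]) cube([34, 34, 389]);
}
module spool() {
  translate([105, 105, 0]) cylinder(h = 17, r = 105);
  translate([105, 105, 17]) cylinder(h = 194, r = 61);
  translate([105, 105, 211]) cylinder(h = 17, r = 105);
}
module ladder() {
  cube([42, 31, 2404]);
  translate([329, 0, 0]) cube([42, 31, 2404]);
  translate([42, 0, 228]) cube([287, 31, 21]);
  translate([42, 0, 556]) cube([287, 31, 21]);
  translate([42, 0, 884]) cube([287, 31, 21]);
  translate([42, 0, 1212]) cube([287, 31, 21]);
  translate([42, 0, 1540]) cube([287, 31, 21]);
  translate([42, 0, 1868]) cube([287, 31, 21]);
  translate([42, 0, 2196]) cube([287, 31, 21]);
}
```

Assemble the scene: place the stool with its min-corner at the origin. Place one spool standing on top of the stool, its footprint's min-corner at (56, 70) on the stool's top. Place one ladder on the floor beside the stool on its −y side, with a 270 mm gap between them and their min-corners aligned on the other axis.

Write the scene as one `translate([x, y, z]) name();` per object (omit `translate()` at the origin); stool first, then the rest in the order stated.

stool();
translate([56, 70, 419]) spool();
translate([0, -301, 0]) ladder();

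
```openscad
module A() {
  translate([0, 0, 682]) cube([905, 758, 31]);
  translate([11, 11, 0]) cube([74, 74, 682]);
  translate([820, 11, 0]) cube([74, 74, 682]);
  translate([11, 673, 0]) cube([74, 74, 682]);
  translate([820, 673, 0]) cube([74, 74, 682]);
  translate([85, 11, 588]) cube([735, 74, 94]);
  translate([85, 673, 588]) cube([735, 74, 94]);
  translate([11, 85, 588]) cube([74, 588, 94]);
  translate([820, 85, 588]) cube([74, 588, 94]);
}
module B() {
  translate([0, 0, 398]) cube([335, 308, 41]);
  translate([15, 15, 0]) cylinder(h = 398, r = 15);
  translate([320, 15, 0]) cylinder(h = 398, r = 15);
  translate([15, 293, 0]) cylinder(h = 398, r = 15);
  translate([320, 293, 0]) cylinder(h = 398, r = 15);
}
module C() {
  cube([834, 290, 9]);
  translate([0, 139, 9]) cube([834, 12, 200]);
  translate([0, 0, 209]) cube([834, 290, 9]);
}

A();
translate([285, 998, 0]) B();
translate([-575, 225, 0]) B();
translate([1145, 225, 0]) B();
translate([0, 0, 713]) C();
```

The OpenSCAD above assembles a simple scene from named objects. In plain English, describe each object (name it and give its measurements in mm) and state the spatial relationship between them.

A is a rectangular dining table. The top is 905×758×31 mm with its upper surface at z = 713 mm. It stands on four 74×74 mm square legs, each inset 11 mm from the nearest pair of top edges, running from the floor to the underside of the top. Four apron rails, 74 mm thick and 94 mm tall, run between adjacent legs with their top edges flush with the underside of the top and their outer faces flush with the legs' outer faces.

B is a four-legged stool. The seat is 335×308 mm, 41 mm thick, top at z = 439 mm. It stands on four round legs, each 30 mm in diameter, from z = 0 to the seat underside, each leg's axis is inset half a diameter from the nearest pair of seat edges (so the leg's bounding box is flush with the corner).

C is an I-beam lying along x, 834 mm long. Overall section height 218 mm. Two flanges 290 mm wide (y) and 9 mm thick, one on the floor and one at the top; a web 12 mm thick runs between them, centred on the flange width.

Three stools sit around the table at the +y, −x, +x sides. The I-beam is on top of the table.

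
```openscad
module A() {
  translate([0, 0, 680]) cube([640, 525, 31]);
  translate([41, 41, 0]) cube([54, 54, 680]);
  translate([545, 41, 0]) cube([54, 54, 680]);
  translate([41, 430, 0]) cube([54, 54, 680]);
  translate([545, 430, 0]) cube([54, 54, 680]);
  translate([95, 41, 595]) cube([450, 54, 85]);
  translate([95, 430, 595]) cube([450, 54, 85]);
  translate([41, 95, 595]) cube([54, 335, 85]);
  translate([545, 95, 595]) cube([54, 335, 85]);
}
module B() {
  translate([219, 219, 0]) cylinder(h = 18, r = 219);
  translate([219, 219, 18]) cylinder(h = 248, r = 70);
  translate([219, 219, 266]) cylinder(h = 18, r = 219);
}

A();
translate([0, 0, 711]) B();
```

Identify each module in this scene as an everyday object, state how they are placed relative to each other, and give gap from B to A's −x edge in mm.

The spool's min-x is at 0; the table's min-x is 0; gap = 0 mm.

A is a table. B is a spool. The spool is on top of the table. The gap from the spool to the table's −x edge is 0 mm.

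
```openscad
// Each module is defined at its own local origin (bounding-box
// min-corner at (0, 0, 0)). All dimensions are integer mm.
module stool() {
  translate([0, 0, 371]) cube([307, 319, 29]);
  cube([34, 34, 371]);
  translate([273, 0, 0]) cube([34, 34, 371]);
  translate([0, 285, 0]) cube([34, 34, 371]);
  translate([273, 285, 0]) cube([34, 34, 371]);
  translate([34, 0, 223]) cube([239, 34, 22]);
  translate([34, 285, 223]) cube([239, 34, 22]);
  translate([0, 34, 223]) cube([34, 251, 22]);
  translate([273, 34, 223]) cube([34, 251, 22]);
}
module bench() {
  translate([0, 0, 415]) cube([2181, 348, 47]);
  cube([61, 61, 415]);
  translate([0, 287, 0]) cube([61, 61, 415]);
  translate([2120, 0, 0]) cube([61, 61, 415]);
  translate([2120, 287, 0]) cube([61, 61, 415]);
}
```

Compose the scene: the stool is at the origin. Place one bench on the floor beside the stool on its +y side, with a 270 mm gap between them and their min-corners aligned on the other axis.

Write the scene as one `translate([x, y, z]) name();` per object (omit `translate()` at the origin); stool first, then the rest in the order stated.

stool();
translate([0, 589, 0]) bench();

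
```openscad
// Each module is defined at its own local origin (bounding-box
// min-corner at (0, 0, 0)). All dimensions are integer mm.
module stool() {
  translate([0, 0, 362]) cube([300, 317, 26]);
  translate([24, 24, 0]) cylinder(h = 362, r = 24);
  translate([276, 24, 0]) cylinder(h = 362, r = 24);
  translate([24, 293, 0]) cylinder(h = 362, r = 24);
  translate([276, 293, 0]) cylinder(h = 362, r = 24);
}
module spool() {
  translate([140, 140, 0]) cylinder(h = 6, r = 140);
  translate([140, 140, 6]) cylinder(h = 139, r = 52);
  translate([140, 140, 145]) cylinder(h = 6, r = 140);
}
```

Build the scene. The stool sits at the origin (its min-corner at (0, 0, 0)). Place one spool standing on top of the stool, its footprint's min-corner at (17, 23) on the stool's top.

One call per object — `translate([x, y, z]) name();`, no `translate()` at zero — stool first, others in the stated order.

stool();
translate([17, 23, 388]) spool();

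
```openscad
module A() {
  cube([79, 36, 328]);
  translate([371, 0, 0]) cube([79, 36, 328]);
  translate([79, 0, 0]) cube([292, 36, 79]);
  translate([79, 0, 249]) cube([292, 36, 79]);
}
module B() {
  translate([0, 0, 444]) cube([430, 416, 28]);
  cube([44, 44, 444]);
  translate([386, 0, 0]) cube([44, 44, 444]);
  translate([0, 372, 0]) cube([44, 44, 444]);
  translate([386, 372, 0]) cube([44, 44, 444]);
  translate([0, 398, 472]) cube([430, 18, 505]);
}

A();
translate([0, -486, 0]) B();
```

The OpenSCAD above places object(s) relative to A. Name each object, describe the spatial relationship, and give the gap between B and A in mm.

A is a picture frame. B is a chair. The chair is on the floor beside the picture frame on its −y side. The gap between the chair and the picture frame is 70 mm.

The chair's nearest face is 70 mm from the picture frame's −y face.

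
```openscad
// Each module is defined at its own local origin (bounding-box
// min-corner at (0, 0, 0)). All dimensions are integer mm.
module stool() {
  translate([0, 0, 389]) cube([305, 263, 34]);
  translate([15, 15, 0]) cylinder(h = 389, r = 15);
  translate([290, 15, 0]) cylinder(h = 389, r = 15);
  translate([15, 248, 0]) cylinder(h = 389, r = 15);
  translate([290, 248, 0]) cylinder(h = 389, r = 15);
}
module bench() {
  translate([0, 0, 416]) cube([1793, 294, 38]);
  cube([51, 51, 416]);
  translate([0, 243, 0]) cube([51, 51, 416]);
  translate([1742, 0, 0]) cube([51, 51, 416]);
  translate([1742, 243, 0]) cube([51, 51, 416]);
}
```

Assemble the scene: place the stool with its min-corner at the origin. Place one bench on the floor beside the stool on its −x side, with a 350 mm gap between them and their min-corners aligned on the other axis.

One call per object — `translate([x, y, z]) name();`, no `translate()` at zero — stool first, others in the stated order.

stool();
translate([-2143, 0, 0]) bench();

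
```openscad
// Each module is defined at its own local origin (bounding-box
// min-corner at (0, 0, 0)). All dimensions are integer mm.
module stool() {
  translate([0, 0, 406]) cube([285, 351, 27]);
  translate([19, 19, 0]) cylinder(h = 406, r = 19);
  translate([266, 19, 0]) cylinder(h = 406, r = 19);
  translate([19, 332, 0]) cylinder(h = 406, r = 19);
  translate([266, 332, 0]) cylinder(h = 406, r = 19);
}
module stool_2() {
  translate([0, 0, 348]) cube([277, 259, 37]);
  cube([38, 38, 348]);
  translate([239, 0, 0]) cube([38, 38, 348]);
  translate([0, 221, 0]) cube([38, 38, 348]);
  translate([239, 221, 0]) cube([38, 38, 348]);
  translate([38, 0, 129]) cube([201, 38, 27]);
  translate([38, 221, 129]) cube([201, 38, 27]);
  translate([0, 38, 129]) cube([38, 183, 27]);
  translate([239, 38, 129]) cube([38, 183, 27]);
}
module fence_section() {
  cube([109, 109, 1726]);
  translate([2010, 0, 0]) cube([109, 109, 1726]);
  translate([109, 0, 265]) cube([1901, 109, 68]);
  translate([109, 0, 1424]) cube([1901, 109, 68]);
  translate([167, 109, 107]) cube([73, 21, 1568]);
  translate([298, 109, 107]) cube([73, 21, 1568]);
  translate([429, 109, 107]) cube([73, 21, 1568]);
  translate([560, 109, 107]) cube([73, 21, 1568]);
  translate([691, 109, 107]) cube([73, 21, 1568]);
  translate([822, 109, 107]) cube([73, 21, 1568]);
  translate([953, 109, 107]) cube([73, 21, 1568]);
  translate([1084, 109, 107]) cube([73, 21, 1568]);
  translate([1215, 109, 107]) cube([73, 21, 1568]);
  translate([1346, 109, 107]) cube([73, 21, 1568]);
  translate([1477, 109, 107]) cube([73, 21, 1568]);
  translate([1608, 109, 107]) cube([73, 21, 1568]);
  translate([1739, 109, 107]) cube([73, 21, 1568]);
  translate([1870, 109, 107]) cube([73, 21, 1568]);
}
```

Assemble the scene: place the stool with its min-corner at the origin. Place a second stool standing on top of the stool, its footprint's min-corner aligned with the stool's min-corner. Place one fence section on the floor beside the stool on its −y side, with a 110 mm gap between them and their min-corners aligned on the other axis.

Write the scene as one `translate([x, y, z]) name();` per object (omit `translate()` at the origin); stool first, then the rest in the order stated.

stool();
translate([0, 0, 433]) stool_2();
translate([0, -240, 0]) fence_section();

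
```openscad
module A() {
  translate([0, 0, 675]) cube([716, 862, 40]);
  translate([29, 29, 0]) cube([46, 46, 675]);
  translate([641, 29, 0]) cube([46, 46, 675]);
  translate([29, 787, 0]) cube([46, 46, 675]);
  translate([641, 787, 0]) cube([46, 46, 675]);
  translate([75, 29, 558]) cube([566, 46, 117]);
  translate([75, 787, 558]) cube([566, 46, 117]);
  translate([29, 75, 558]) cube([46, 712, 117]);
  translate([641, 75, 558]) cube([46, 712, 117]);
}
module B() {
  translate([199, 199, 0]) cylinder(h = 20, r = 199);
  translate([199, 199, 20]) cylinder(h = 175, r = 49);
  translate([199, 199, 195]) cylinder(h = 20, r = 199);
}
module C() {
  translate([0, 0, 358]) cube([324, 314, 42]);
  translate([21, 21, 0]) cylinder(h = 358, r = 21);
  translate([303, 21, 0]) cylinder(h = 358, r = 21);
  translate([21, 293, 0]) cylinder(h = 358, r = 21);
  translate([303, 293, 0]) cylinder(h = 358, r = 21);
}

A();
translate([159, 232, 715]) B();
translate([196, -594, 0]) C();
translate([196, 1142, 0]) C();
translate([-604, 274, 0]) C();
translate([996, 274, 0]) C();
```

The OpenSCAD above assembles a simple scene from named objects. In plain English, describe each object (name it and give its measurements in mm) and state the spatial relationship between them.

A is a table: top 716 mm (x) × 862 mm (y), 40 mm thick, upper face at z = 715 mm, on four 46×46 mm square legs, each inset 29 mm from the nearest pair of top edges, running from z = 0 to the bottom of the top. Four apron rails, 46 mm thick and 117 mm tall, run between adjacent legs with their top edges flush with the underside of the top and their outer faces flush with the legs' outer faces.

B is a spool: two coaxial disc flanges of radius 199 mm and thickness 20 mm, joined by a core cylinder of radius 49 mm and height 175 mm. The lower flange rests on z = 0 and the three cylinders share a vertical axis.

C is a simple wooden stool: a rectangular seat 324 mm (x) by 314 mm (y), 42 mm thick, top face at z = 400 mm, on four round legs, each 42 mm in diameter. The legs rest on z = 0, each leg's axis is inset half a diameter from the nearest pair of seat edges (so the leg's bounding box is flush with the corner).

The spool is on top of the table, centred. Four stools sit around the table at the −y, +y, −x, +x sides.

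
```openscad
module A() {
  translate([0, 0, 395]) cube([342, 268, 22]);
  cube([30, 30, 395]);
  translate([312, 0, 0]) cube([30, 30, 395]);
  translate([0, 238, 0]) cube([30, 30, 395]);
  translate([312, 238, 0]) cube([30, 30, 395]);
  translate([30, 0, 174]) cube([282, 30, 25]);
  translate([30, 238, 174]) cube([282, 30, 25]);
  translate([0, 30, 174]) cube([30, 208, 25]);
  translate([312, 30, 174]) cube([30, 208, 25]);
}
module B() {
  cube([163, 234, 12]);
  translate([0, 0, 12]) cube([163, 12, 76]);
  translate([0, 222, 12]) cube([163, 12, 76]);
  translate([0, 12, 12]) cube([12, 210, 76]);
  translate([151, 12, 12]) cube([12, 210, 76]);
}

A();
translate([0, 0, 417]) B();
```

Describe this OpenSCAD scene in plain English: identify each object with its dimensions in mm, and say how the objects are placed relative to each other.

A is a four-legged stool. The seat is 342×268 mm, 22 mm thick, top at z = 417 mm. It stands on four square legs, each 30×30 mm in cross-section, from z = 0 to the seat underside, each flush with a corner of the seat. Four stretchers, 30 mm wide and 25 mm tall, connect adjacent legs with their undersides at z = 174 mm, each running between the inner faces of the legs it joins and aligned with the legs' outer faces on the other axis.

B is an open storage box with external size 163×234×88 mm and wall thickness 12 mm (the base is also 12 mm thick). The base covers the whole footprint; the four walls stand on the base, with the y-facing walls full-width and the x-facing walls fitting between their inner faces.

The open box is on top of the stool.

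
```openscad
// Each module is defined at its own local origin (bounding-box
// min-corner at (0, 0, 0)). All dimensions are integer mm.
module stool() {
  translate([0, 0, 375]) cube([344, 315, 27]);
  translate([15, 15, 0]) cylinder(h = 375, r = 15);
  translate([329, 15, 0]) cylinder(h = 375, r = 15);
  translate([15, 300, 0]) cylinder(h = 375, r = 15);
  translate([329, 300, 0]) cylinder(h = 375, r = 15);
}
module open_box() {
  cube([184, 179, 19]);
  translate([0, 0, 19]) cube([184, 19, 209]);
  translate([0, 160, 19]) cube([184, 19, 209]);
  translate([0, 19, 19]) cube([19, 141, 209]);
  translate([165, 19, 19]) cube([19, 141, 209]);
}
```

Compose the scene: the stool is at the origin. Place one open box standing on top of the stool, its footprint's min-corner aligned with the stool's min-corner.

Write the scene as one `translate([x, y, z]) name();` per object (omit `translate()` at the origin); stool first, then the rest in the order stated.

stool();
translate([0, 0, 402]) open_box();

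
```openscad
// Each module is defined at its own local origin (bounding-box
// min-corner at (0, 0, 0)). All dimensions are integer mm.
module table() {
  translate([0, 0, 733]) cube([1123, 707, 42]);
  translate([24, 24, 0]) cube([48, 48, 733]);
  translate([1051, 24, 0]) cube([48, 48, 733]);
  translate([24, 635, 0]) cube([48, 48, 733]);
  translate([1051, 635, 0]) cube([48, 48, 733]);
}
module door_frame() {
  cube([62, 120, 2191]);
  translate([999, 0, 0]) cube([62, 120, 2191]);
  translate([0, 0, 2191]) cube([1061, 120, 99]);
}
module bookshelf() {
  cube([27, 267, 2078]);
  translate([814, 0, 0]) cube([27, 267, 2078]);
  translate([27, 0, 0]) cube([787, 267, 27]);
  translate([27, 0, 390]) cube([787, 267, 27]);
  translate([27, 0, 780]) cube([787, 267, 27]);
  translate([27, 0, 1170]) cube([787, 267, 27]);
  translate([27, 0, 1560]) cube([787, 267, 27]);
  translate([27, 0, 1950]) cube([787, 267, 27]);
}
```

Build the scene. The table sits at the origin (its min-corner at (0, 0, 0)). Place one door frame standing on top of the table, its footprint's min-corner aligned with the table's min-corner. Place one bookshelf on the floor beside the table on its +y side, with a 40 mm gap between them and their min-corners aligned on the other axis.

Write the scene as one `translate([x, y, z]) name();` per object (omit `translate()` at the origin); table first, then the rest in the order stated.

table();
translate([0, 0, 775]) door_frame();
translate([0, 747, 0]) bookshelf();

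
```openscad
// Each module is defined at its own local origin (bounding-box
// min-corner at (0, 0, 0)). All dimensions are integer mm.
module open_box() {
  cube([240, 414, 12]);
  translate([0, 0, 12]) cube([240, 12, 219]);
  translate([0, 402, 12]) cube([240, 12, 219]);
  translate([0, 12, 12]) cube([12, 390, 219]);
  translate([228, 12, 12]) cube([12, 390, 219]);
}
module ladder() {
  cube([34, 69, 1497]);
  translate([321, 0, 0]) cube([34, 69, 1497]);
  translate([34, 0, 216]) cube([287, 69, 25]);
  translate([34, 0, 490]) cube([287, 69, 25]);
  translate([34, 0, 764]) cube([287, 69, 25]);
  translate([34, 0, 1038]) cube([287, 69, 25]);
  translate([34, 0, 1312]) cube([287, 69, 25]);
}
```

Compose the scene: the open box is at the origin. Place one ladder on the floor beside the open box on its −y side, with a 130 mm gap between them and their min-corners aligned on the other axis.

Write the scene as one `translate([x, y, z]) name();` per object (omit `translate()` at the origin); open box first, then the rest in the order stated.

open_box();
translate([0, -199, 0]) ladder();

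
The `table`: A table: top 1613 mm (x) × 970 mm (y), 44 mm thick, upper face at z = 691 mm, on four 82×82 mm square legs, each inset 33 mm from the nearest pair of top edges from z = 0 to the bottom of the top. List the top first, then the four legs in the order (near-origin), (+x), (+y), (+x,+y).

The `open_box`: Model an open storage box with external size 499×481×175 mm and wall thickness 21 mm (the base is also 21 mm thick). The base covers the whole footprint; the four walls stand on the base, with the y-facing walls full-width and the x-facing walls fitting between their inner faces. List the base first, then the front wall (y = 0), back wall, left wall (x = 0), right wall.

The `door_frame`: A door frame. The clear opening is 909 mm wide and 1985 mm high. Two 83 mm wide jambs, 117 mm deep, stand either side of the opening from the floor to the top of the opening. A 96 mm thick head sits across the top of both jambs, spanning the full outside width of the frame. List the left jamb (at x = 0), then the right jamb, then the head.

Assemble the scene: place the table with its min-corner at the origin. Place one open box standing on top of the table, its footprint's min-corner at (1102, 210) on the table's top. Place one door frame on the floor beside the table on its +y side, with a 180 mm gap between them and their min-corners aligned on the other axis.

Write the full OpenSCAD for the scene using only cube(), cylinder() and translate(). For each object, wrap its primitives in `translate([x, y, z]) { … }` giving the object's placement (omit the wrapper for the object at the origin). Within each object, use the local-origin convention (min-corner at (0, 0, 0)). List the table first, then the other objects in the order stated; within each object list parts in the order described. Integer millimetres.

translate([0, 0, 647]) cube([1613, 970, 44]);
translate([33, 33, 0]) cube([82, 82, 647]);
translate([1498, 33, 0]) cube([82, 82, 647]);
translate([33, 855, 0]) cube([82, 82, 647]);
translate([1498, 855, 0]) cube([82, 82, 647]);
translate([1102, 210, 691]) {
  cube([499, 481, 21]);
  translate([0, 0, 21]) cube([499, 21, 154]);
  translate([0, 460, 21]) cube([499, 21, 154]);
  translate([0, 21, 21]) cube([21, 439, 154]);
  translate([478, 21, 21]) cube([21, 439, 154]);
}
translate([0, 1150, 0]) {
  cube([83, 117, 1985]);
  translate([992, 0, 0]) cube([83, 117, 1985]);
  translate([0, 0, 1985]) cube([1075, 117, 96]);
}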